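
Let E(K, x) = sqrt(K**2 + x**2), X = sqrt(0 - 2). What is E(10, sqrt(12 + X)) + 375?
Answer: 375 + sqrt(112 + I*sqrt(2)) ≈ 385.58 + 0.066814*I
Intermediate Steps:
X = I*sqrt(2) (X = sqrt(-2) = I*sqrt(2) ≈ 1.4142*I)
E(10, sqrt(12 + X)) + 375 = sqrt(10**2 + (sqrt(12 + I*sqrt(2)))**2) + 375 = sqrt(100 + (12 + I*sqrt(2))) + 375 = sqrt(112 + I*sqrt(2)) + 375 = 375 + sqrt(112 + I*sqrt(2))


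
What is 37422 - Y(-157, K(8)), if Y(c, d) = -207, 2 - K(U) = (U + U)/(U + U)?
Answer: 37629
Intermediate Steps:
K(U) = 1 (K(U) = 2 - (U + U)/(U + U) = 2 - 2*U/(2*U) = 2 - 2*U*1/(2*U) = 2 - 1*1 = 2 - 1 = 1)
37422 - Y(-157, K(8)) = 37422 - 1*(-207) = 37422 + 207 = 37629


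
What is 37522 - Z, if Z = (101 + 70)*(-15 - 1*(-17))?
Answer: 37180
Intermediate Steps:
Z = 342 (Z = 171*(-15 + 17) = 171*2 = 342)
37522 - Z = 37522 - 1*342 = 37522 - 342 = 37180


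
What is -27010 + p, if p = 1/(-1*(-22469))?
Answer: -606887689/22469 ≈ -27010.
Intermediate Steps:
p = 1/22469 ≈ 4.4506e-5
-27010 + p = -27010 + 1/22469 = -606887689/22469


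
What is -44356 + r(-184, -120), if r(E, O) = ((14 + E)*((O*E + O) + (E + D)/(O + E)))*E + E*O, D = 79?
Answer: 13051049231/19 ≈ 6.8690e+8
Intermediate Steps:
r(E, O) = E*O + E*(14 + E)*(O + E*O + (79 + E)/(E + O)) (r(E, O) = ((14 + E)*((O*E + O) + (E + 79)/(O + E)))*E + E*O = ((14 + E)*((E*O + O) + (79 + E)/(E + O)))*E + E*O = ((14 + E)*((O + E*O) + (79 + E)/(E + O)))*E + E*O = ((14 + E)*(O + E*O + (79 + E)/(E + O)))*E + E*O = E*(14 + E)*(O + E*O + (79 + E)/(E + O)) + E*O = E*O + E*(14 + E)*(O + E*O + (79 + E)/(E + O)))
-44356 + r(-184, -120) = -44356 - 184*(1106 + (-184)**2 + 15*(-120)**2 + 93*(-184) - 120*(-184)**3 + (-184)**2*(-120)**2 + 15*(-184)*(-120) + 15*(-184)*(-120)**2 + 15*(-120)*(-184)**2)/(-184 - 120) = -44356 - 184*(1106 + 33856 + 15*14400 - 17112 - 120*(-6229504) + 33856*14400 + 331200 + 15*(-184)*14400 + 15*(-120)*33856)/(-304) = -44356 - 184*(-1/304)*(1106 + 33856 + 216000 - 17112 + 747540480 + 487526400 + 331200 - 39744000 - 60940800) = -44356 - 184*(-1/304)*1134947130 = -44356 + 13051891995/19 = 13051049231/19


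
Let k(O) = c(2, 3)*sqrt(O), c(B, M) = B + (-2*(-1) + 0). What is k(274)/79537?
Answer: 4*sqrt(274)/79537 ≈ 0.00083247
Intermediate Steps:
c(B, M) = 2 + B (c(B, M) = B + (2 + 0) = B + 2 = 2 + B)
k(O) = 4*sqrt(O) (k(O) = (2 + 2)*sqrt(O) = 4*sqrt(O))
k(274)/79537 = (4*sqrt(274))/79537 = (4*sqrt(274))*(1/79537) = 4*sqrt(274)/79537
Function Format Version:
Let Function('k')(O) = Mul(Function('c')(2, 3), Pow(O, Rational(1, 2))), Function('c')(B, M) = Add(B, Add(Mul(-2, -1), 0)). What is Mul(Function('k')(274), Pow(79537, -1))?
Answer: Mul(Rational(4, 79537), Pow(274, Rational(1, 2))) ≈ 0.00083247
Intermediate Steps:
Function('c')(B, M) = Add(2, B) (Function('c')(B, M) = Add(B, Add(2, 0)) = Add(B, 2) = Add(2, B))
Function('k')(O) = Mul(4, Pow(O, Rational(1, 2))) (Function('k')(O) = Mul(Add(2, 2), Pow(O, Rational(1, 2))) = Mul(4, Pow(O, Rational(1, 2))))
Mul(Function('k')(274), Pow(79537, -1)) = Mul(Mul(4, Pow(274, Rational(1, 2))), Pow(79537, -1)) = Mul(Mul(4, Pow(274, Rational(1, 2))), Rational(1, 79537)) = Mul(Rational(4, 79537), Pow(274, Rational(1, 2)))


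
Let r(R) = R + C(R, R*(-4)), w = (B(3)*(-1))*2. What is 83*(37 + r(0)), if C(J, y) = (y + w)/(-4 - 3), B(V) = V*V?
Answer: 22991/7 ≈ 3284.4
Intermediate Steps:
B(V) = V²
w = -18 (w = (3²*(-1))*2 = (9*(-1))*2 = -9*2 = -18)
C(J, y) = 18/7 - y/7 (C(J, y) = (y - 18)/(-4 - 3) = (-18 + y)/(-7) = (-18 + y)*(-⅐) = 18/7 - y/7)
r(R) = 18/7 + 11*R/7 (r(R) = R + (18/7 - R*(-4)/7) = R + (18/7 - (-4)*R/7) = R + (18/7 + 4*R/7) = 18/7 + 11*R/7)
83*(37 + r(0)) = 83*(37 + (18/7 + (11/7)*0)) = 83*(37 + (18/7 + 0)) = 83*(37 + 18/7) = 83*(277/7) = 22991/7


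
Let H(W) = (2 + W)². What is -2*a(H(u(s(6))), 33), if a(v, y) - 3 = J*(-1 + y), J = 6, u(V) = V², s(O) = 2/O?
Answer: -390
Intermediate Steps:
a(v, y) = -3 + 6*y (a(v, y) = 3 + 6*(-1 + y) = 3 + (-6 + 6*y) = -3 + 6*y)
-2*a(H(u(s(6))), 33) = -2*(-3 + 6*33) = -2*(-3 + 198) = -2*195 = -390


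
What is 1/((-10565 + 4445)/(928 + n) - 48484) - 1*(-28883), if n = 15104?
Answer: 935450096993/32387567 ≈ 28883.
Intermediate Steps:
1/((-10565 + 4445)/(928 + n) - 48484) - 1*(-28883) = 1/((-10565 + 4445)/(928 + 15104) - 48484) - 1*(-28883) = 1/(-6120/16032 - 48484) + 28883 = 1/(-6120*1/16032 - 48484) + 28883 = 1/(-255/668 - 48484) + 28883 = 1/(-32387567/668) + 28883 = -668/32387567 + 28883 = 935450096993/32387567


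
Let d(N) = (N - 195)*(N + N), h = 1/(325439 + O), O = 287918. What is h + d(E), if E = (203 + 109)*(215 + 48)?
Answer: 8240066371774225/613357 ≈ 1.3434e+10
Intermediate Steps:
E = 82056 (E = 312*263 = 82056)
h = 1/613357 (h = 1/(325439 + 287918) = 1/613357 ≈ 1.6304e-6)
d(N) = 2*N*(-195 + N) (d(N) = (-195 + N)*(2*N) = 2*N*(-195 + N))
h + d(E) = 1/613357 + 2*82056*(-195 + 82056) = 1/613357 + 2*82056*81861 = 1/613357 + 13434372432 = 8240066371774225/613357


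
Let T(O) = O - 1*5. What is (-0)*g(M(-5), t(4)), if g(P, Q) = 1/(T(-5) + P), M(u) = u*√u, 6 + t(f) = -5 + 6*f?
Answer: 0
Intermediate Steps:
T(O) = -5 + O (T(O) = O - 5 = -5 + O)
t(f) = -11 + 6*f (t(f) = -6 + (-5 + 6*f) = -11 + 6*f)
M(u) = u^(3/2)
g(P, Q) = 1/(-10 + P) (g(P, Q) = 1/((-5 - 5) + P) = 1/(-10 + P))
(-0)*g(M(-5), t(4)) = (-0)/(-10 + (-5)^(3/2)) = (-24*0)/(-10 - 5*I*√5) = 0/(-10 - 5*I*√5) = 0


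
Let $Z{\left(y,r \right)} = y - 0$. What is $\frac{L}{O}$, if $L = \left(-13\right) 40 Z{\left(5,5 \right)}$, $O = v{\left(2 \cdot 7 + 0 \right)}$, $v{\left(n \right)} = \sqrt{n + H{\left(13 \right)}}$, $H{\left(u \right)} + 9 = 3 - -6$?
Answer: $- \frac{1300 \sqrt{14}}{7} \approx -694.88$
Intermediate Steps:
$H{\left(u \right)} = 0$ ($H{\left(u \right)} = -9 + \left(3 - -6\right) = -9 + \left(3 + 6\right) = -9 + 9 = 0$)
$Z{\left(y,r \right)} = y$ ($Z{\left(y,r \right)} = y + 0 = y$)
$v{\left(n \right)} = \sqrt{n}$ ($v{\left(n \right)} = \sqrt{n + 0} = \sqrt{n}$)
$O = \sqrt{14}$ ($O = \sqrt{2 \cdot 7 + 0} = \sqrt{14 + 0} = \sqrt{14} \approx 3.7417$)
$L = -2600$ ($L = \left(-13\right) 40 \cdot 5 = \left(-520\right) 5 = -2600$)
$\frac{L}{O} = - \frac{2600}{\sqrt{14}} = - 2600 \frac{\sqrt{14}}{14} = - \frac{1300 \sqrt{14}}{7}$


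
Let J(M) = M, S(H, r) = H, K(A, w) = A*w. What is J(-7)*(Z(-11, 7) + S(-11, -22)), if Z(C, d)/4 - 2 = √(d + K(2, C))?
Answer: 21 - 28*I*√15 ≈ 21.0 - 108.44*I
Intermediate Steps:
Z(C, d) = 8 + 4*√(d + 2*C)
J(-7)*(Z(-11, 7) + S(-11, -22)) = -7*((8 + 4*√(7 + 2*(-11))) - 11) = -7*((8 + 4*√(7 - 22)) - 11) = -7*((8 + 4*√(-15)) - 11) = -7*((8 + 4*(I*√15)) - 11) = -7*((8 + 4*I*√15) - 11) = -7*(-3 + 4*I*√15) = 21 - 28*I*√15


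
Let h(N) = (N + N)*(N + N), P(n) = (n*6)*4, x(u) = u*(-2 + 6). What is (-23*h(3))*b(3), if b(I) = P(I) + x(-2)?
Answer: -52992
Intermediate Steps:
x(u) = 4*u (x(u) = u*4 = 4*u)
P(n) = 24*n (P(n) = (6*n)*4 = 24*n)
h(N) = 4*N² (h(N) = (2*N)*(2*N) = 4*N²)
b(I) = -8 + 24*I (b(I) = 24*I + 4*(-2) = 24*I - 8 = -8 + 24*I)
(-23*h(3))*b(3) = (-92*3²)*(-8 + 24*3) = (-92*9)*(-8 + 72) = -23*36*64 = -828*64 = -52992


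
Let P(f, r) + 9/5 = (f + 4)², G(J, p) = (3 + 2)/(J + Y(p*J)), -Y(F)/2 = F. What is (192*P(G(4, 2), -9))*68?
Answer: 2162128/15 ≈ 1.4414e+5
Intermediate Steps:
Y(F) = -2*F
G(J, p) = 5/(J - 2*J*p) (G(J, p) = (3 + 2)/(J - 2*p*J) = 5/(J - 2*J*p))
P(f, r) = -9/5 + (4 + f)² (P(f, r) = -9/5 + (f + 4)² = -9/5 + (4 + f)²)
(192*P(G(4, 2), -9))*68 = (192*(-9/5 + (4 - 5/(4*(-1 + 2*2)))²))*68 = (192*(-9/5 + (4 - 5*¼/(-1 + 4))²))*68 = (192*(-9/5 + (4 - 5*¼/3)²))*68 = (192*(-9/5 + (4 - 5*¼*⅓)²))*68 = (192*(-9/5 + (4 - 5/12)²))*68 = (192*(-9/5 + (43/12)²))*68 = (192*(-9/5 + 1849/144))*68 = (192*(7949/720))*68 = (31796/15)*68 = 2162128/15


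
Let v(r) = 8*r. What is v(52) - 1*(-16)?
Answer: 432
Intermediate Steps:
v(52) - 1*(-16) = 8*52 - 1*(-16) = 416 + 16 = 432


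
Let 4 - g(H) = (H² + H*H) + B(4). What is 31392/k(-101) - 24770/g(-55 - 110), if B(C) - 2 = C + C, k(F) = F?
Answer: -853490491/2750028 ≈ -310.36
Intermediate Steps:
B(C) = 2 + 2*C (B(C) = 2 + (C + C) = 2 + 2*C)
g(H) = -6 - 2*H² (g(H) = 4 - ((H² + H*H) + (2 + 2*4)) = 4 - ((H² + H²) + (2 + 8)) = 4 - (2*H² + 10) = 4 - (10 + 2*H²) = 4 + (-10 - 2*H²) = -6 - 2*H²)
31392/k(-101) - 24770/g(-55 - 110) = 31392/(-101) - 24770/(-6 - 2*(-55 - 110)²) = 31392*(-1/101) - 24770/(-6 - 2*(-165)²) = -31392/101 - 24770/(-6 - 2*27225) = -31392/101 - 24770/(-6 - 54450) = -31392/101 - 24770/(-54456) = -31392/101 - 24770*(-1/54456) = -31392/101 + 12385/27228 = -853490491/2750028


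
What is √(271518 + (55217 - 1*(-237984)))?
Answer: √564719 ≈ 751.48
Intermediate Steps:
√(271518 + (55217 - 1*(-237984))) = √(271518 + (55217 + 237984)) = √(271518 + 293201) = √564719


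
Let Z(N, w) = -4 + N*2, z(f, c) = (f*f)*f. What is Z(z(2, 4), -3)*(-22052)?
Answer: -264624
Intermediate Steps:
z(f, c) = f³ (z(f, c) = f²*f = f³)
Z(N, w) = -4 + 2*N
Z(z(2, 4), -3)*(-22052) = (-4 + 2*2³)*(-22052) = (-4 + 2*8)*(-22052) = (-4 + 16)*(-22052) = 12*(-22052) = -264624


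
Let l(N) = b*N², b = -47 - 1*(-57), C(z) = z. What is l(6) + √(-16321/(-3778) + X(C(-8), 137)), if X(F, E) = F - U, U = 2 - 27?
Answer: 360 + √304306566/3778 ≈ 364.62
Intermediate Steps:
b = 10 (b = -47 + 57 = 10)
U = -25
l(N) = 10*N²
X(F, E) = 25 + F (X(F, E) = F - 1*(-25) = F + 25 = 25 + F)
l(6) + √(-16321/(-3778) + X(C(-8), 137)) = 10*6² + √(-16321/(-3778) + (25 - 8)) = 10*36 + √(-16321*(-1/3778) + 17) = 360 + √(16321/3778 + 17) = 360 + √(80547/3778) = 360 + √304306566/3778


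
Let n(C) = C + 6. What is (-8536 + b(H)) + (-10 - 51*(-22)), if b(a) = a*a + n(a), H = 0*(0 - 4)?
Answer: -7418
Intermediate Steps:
n(C) = 6 + C
H = 0 (H = 0*(-4) = 0)
b(a) = 6 + a + a**2 (b(a) = a*a + (6 + a) = a**2 + (6 + a) = 6 + a + a**2)
(-8536 + b(H)) + (-10 - 51*(-22)) = (-8536 + (6 + 0 + 0**2)) + (-10 - 51*(-22)) = (-8536 + (6 + 0 + 0)) + (-10 + 1122) = (-8536 + 6) + 1112 = -8530 + 1112 = -7418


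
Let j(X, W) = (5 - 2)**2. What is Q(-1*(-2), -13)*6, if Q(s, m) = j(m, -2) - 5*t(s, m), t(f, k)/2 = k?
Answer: 834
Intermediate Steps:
t(f, k) = 2*k
j(X, W) = 9 (j(X, W) = 3**2 = 9)
Q(s, m) = 9 - 10*m
Q(-1*(-2), -13)*6 = (9 - 10*(-13))*6 = (9 + 130)*6 = 139*6 = 834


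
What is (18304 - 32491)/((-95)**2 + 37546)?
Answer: -14187/46571 ≈ -0.30463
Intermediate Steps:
(18304 - 32491)/((-95)**2 + 37546) = -14187/(9025 + 37546) = -14187/46571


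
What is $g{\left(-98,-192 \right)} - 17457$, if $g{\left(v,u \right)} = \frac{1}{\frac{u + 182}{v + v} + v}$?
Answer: $- \frac{167569841}{9599} \approx -17457.0$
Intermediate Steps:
$g{\left(v,u \right)} = \frac{1}{v + \frac{182 + u}{2 v}}$ ($g{\left(v,u \right)} = \frac{1}{\frac{182 + u}{2 v} + v} = \frac{1}{v + \frac{182 + u}{2 v}}$)
$g{\left(-98,-192 \right)} - 17457 = 2 \left(-98\right) \frac{1}{182 - 192 + 2 \left(-98\right)^{2}} - 17457 = 2 \left(-98\right) \frac{1}{182 - 192 + 2 \cdot 9604} - 17457 = 2 \left(-98\right) \frac{1}{182 - 192 + 19208} - 17457 = 2 \left(-98\right) \frac{1}{19198} - 17457 = - \frac{98}{9599} - 17457 = - \frac{167569841}{9599}$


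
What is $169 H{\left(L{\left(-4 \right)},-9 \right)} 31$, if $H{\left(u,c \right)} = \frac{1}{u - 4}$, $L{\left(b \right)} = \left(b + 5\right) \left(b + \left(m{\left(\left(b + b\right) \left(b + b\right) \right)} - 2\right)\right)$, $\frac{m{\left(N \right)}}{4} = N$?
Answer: $\frac{5239}{246} \approx 21.297$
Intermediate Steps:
$m{\left(N \right)} = 4 N$
$L{\left(b \right)} = \left(5 + b\right) \left(-2 + b + 16 b^{2}\right)$ ($L{\left(b \right)} = \left(b + 5\right) \left(b + \left(4 \left(b + b\right) \left(b + b\right) - 2\right)\right) = \left(5 + b\right) \left(b + \left(4 \cdot 2 b 2 b - 2\right)\right) = \left(5 + b\right) \left(b + \left(4 \cdot 4 b^{2} - 2\right)\right) = \left(5 + b\right) \left(b + \left(16 b^{2} - 2\right)\right) = \left(5 + b\right) \left(b + \left(-2 + 16 b^{2}\right)\right) = \left(5 + b\right) \left(-2 + b + 16 b^{2}\right)$)
$H{\left(u,c \right)} = \frac{1}{-4 + u}$
$169 H{\left(L{\left(-4 \right)},-9 \right)} 31 = \frac{169}{-4 + \left(-10 + 3 \left(-4\right) + 16 \left(-4\right)^{3} + 81 \left(-4\right)^{2}\right)} 31 = \frac{169}{-4 + \left(-10 - 12 + 16 \left(-64\right) + 81 \cdot 16\right)} 31 = \frac{169}{-4 - -250} \cdot 31 = \frac{169}{-4 + 250} \cdot 31 = \frac{169}{246} \cdot 31 = \frac{5239}{246}$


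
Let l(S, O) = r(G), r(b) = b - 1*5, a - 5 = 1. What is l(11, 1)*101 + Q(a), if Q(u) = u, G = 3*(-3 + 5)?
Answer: 107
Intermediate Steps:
G = 6 (G = 3*2 = 6)
a = 6 (a = 5 + 1 = 6)
r(b) = -5 + b (r(b) = b - 5 = -5 + b)
l(S, O) = 1 (l(S, O) = -5 + 6 = 1)
l(11, 1)*101 + Q(a) = 1*101 + 6 = 101 + 6 = 107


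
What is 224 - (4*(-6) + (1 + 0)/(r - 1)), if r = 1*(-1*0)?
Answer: 249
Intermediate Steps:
r = 0 (r = 1*0 = 0)
224 - (4*(-6) + (1 + 0)/(r - 1)) = 224 - (4*(-6) + (1 + 0)/(0 - 1)) = 224 - (-24 + 1/(-1)) = 224 - (-24 + 1*(-1)) = 224 - (-24 - 1) = 224 - 1*(-25) = 224 + 25 = 249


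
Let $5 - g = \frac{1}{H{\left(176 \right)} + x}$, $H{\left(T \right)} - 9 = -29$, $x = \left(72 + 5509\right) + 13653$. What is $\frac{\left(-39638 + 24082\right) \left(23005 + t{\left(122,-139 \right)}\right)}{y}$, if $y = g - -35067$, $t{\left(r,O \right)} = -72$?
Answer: $- \frac{6854512802072}{673873407} \approx -10172.0$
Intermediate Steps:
$x = 19234$ ($x = 5581 + 13653 = 19234$)
$H{\left(T \right)} = -20$ ($H{\left(T \right)} = 9 - 29 = -20$)
$g = \frac{96069}{19214}$ ($g = 5 - \frac{1}{-20 + 19234} = 5 - \frac{1}{19214} = \frac{96069}{19214} \approx 4.9999$)
$y = \frac{673873407}{19214}$ ($y = \frac{96069}{19214} - -35067 = \frac{96069}{19214} + 35067 = \frac{673873407}{19214} \approx 35072.0$)
$\frac{\left(-39638 + 24082\right) \left(23005 + t{\left(122,-139 \right)}\right)}{y} = \frac{\left(-39638 + 24082\right) \left(23005 - 72\right)}{\frac{673873407}{19214}} = \left(-15556\right) 22933 \cdot \frac{19214}{673873407} = \left(-356745748\right) \frac{19214}{673873407} = - \frac{6854512802072}{673873407}$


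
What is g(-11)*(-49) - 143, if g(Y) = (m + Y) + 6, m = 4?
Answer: -94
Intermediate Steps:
g(Y) = 10 + Y (g(Y) = (4 + Y) + 6 = 10 + Y)
g(-11)*(-49) - 143 = (10 - 11)*(-49) - 143 = -1*(-49) - 143 = 49 - 143 = -94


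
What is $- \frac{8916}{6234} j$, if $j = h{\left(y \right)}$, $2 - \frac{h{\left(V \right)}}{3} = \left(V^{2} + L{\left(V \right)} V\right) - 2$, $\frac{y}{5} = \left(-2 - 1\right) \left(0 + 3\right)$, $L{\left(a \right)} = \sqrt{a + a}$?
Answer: $\frac{9009618}{1039} - \frac{601830 i \sqrt{10}}{1039} \approx 8671.4 - 1831.7 i$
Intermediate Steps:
$L{\left(a \right)} = \sqrt{2} \sqrt{a}$ ($L{\left(a \right)} = \sqrt{2 a} = \sqrt{2} \sqrt{a}$)
$y = -45$ ($y = 5 \left(-2 - 1\right) \left(0 + 3\right) = 5 \left(\left(-3\right) 3\right) = 5 \left(-9\right) = -45$)
$h{\left(V \right)} = 12 - 3 V^{2} - 3 \sqrt{2} V^{\frac{3}{2}}$ ($h{\left(V \right)} = 6 - 3 \left(\left(V^{2} + \sqrt{2} \sqrt{V} V\right) - 2\right) = 6 - 3 \left(\left(V^{2} + \sqrt{2} V^{\frac{3}{2}}\right) - 2\right) = 6 - 3 \left(-2 + V^{2} + \sqrt{2} V^{\frac{3}{2}}\right) = 6 - \left(-6 + 3 V^{2} + 3 \sqrt{2} V^{\frac{3}{2}}\right) = 12 - 3 V^{2} - 3 \sqrt{2} V^{\frac{3}{2}}$)
$j = -6063 + 405 i \sqrt{10}$ ($j = 12 - 3 \left(-45\right)^{2} - 3 \sqrt{2} \left(-45\right)^{\frac{3}{2}} = 12 - 6075 - 3 \sqrt{2} \left(- 135 i \sqrt{5}\right) = 12 - 6075 + 405 i \sqrt{10} = -6063 + 405 i \sqrt{10} \approx -6063.0 + 1280.7 i$)
$- \frac{8916}{6234} j = - \frac{8916}{6234} \left(-6063 + 405 i \sqrt{10}\right) = \left(-8916\right) \frac{1}{6234} \left(-6063 + 405 i \sqrt{10}\right) = - \frac{1486 \left(-6063 + 405 i \sqrt{10}\right)}{1039} = \frac{9009618}{1039} - \frac{601830 i \sqrt{10}}{1039}$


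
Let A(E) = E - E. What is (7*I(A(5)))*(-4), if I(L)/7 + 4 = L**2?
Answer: 784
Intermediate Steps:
A(E) = 0
I(L) = -28 + 7*L**2
(7*I(A(5)))*(-4) = (7*(-28 + 7*0**2))*(-4) = (7*(-28 + 7*0))*(-4) = (7*(-28 + 0))*(-4) = (7*(-28))*(-4) = -196*(-4) = 784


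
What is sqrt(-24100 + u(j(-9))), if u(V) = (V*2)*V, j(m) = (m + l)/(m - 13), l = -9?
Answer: I*sqrt(2915938)/11 ≈ 155.24*I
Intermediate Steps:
j(m) = (-9 + m)/(-13 + m) (j(m) = (m - 9)/(m - 13) = (-9 + m)/(-13 + m))
u(V) = 2*V**2 (u(V) = (2*V)*V = 2*V**2)
sqrt(-24100 + u(j(-9))) = sqrt(-24100 + 2*((-9 - 9)/(-13 - 9))**2) = sqrt(-24100 + 2*(-18/(-22))**2) = sqrt(-24100 + 2*(-1/22*(-18))**2) = sqrt(-24100 + 2*(9/11)**2) = sqrt(-24100 + 2*(81/121)) = sqrt(-24100 + 162/121) = sqrt(-2915938/121) = I*sqrt(2915938)/11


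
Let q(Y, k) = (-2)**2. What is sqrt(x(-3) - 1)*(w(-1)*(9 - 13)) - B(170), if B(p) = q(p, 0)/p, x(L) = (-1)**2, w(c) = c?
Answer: -2/85 ≈ -0.023529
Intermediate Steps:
q(Y, k) = 4
x(L) = 1
B(p) = 4/p
sqrt(x(-3) - 1)*(w(-1)*(9 - 13)) - B(170) = sqrt(1 - 1)*(-(9 - 13)) - 4/170 = sqrt(0)*(-1*(-4)) - 4/170 = 0*4 - 1*2/85 = 0 - 2/85 = -2/85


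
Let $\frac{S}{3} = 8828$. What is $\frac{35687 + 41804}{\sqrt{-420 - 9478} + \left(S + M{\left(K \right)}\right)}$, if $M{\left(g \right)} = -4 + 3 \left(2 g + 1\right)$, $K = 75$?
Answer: $\frac{2087065103}{725396387} - \frac{542437 i \sqrt{202}}{725396387} \approx 2.8771 - 0.010628 i$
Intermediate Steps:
$S = 26484$ ($S = 3 \cdot 8828 = 26484$)
$M{\left(g \right)} = -1 + 6 g$ ($M{\left(g \right)} = -4 + 3 \left(1 + 2 g\right) = -4 + \left(3 + 6 g\right) = -1 + 6 g$)
$\frac{35687 + 41804}{\sqrt{-420 - 9478} + \left(S + M{\left(K \right)}\right)} = \frac{35687 + 41804}{\sqrt{-420 - 9478} + \left(26484 + \left(-1 + 6 \cdot 75\right)\right)} = \frac{77491}{\sqrt{-9898} + \left(26484 + \left(-1 + 450\right)\right)} = \frac{77491}{7 i \sqrt{202} + \left(26484 + 449\right)} = \frac{77491}{7 i \sqrt{202} + 26933} = \frac{77491}{26933 + 7 i \sqrt{202}}$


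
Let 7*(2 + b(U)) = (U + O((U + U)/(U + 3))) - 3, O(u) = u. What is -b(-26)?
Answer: 937/161 ≈ 5.8199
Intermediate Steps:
b(U) = -17/7 + U/7 + 2*U/(7*(3 + U)) (b(U) = -2 + ((U + (U + U)/(U + 3)) - 3)/7 = -2 + ((U + (2*U)/(3 + U)) - 3)/7 = -2 + ((U + 2*U/(3 + U)) - 3)/7 = -2 + (-3 + U + 2*U/(3 + U))/7 = -2 + (-3/7 + U/7 + 2*U/(7*(3 + U))) = -17/7 + U/7 + 2*U/(7*(3 + U)))
-b(-26) = -(-51 + (-26)² - 12*(-26))/(7*(3 - 26)) = -(-51 + 676 + 312)/(7*(-23)) = -(-1)*937/(7*23) = -1*(-937/161) = 937/161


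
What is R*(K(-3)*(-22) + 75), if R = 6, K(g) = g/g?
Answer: 318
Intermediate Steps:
K(g) = 1
R*(K(-3)*(-22) + 75) = 6*(1*(-22) + 75) = 6*(-22 + 75) = 6*53 = 318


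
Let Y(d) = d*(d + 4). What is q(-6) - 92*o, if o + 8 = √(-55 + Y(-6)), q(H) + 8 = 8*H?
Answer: 680 - 92*I*√43 ≈ 680.0 - 603.28*I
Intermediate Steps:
q(H) = -8 + 8*H
Y(d) = d*(4 + d)
o = -8 + I*√43 (o = -8 + √(-55 - 6*(4 - 6)) = -8 + √(-55 - 6*(-2)) = -8 + √(-55 + 12) = -8 + √(-43) = -8 + I*√43 ≈ -8.0 + 6.5574*I)
q(-6) - 92*o = (-8 + 8*(-6)) - 92*(-8 + I*√43) = (-8 - 48) + (736 - 92*I*√43) = -56 + (736 - 92*I*√43) = 680 - 92*I*√43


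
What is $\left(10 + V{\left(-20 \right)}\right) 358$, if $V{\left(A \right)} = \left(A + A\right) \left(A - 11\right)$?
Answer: $447500$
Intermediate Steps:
$V{\left(A \right)} = 2 A \left(-11 + A\right)$
$\left(10 + V{\left(-20 \right)}\right) 358 = \left(10 + 2 \left(-20\right) \left(-11 - 20\right)\right) 358 = \left(10 + 2 \left(-20\right) \left(-31\right)\right) 358 = \left(10 + 1240\right) 358 = 1250 \cdot 358 = 447500$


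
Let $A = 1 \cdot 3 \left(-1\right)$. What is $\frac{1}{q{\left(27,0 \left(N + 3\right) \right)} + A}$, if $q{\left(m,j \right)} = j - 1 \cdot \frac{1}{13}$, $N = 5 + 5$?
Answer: $- \frac{13}{40} \approx -0.325$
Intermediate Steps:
$N = 10$
$q{\left(m,j \right)} = - \frac{1}{13} + j$ ($q{\left(m,j \right)} = j - 1 \cdot \frac{1}{13} = j - \frac{1}{13} = - \frac{1}{13} + j$)
$A = -3$ ($A = 3 \left(-1\right) = -3$)
$\frac{1}{q{\left(27,0 \left(N + 3\right) \right)} + A} = \frac{1}{\left(- \frac{1}{13} + 0 \left(10 + 3\right)\right) - 3} = \frac{1}{\left(- \frac{1}{13} + 0 \cdot 13\right) - 3} = \frac{1}{\left(- \frac{1}{13} + 0\right) - 3} = \frac{1}{- \frac{1}{13} - 3} = \frac{1}{- \frac{40}{13}} = - \frac{13}{40}$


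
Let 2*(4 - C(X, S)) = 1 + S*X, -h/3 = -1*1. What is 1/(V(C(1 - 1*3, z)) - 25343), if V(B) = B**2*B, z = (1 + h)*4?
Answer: -8/143425 ≈ -5.5778e-5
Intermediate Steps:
h = 3 (h = -(-3) = -3*(-1) = 3)
z = 16 (z = (1 + 3)*4 = 4*4 = 16)
C(X, S) = 7/2 - S*X/2 (C(X, S) = 4 - (1 + S*X)/2 = 4 + (-1/2 - S*X/2) = 7/2 - S*X/2)
V(B) = B**3
1/(V(C(1 - 1*3, z)) - 25343) = 1/((7/2 - 1/2*16*(1 - 1*3))**3 - 25343) = 1/((7/2 - 1/2*16*(1 - 3))**3 - 25343) = 1/((7/2 - 1/2*16*(-2))**3 - 25343) = 1/((7/2 + 16)**3 - 25343) = 1/((39/2)**3 - 25343) = 1/(59319/8 - 25343) = 1/(-143425/8) = -8/143425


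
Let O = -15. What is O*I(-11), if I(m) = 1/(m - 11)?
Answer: 15/22 ≈ 0.68182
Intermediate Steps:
I(m) = 1/(-11 + m)
O*I(-11) = -15/(-11 - 11) = -15/(-22) = -15*(-1/22) = 15/22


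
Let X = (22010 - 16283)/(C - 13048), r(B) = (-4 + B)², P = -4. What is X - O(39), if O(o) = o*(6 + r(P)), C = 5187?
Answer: -21466257/7861 ≈ -2730.7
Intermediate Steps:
X = -5727/7861 (X = (22010 - 16283)/(5187 - 13048) = 5727/(-7861) = 5727*(-1/7861) = -5727/7861 ≈ -0.72853)
O(o) = 70*o (O(o) = o*(6 + (-4 - 4)²) = o*(6 + (-8)²) = o*(6 + 64) = o*70 = 70*o)
X - O(39) = -5727/7861 - 70*39 = -5727/7861 - 1*2730 = -5727/7861 - 2730 = -21466257/7861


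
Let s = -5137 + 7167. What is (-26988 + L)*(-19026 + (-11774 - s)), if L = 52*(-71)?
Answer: 1007224400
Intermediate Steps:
L = -3692
s = 2030
(-26988 + L)*(-19026 + (-11774 - s)) = (-26988 - 3692)*(-19026 + (-11774 - 1*2030)) = -30680*(-19026 + (-11774 - 2030)) = -30680*(-19026 - 13804) = -30680*(-32830) = 1007224400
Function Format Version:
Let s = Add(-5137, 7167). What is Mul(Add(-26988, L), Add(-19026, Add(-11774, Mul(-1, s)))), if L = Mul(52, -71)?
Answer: 1007224400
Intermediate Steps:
L = -3692
s = 2030
Mul(Add(-26988, L), Add(-19026, Add(-11774, Mul(-1, s)))) = Mul(Add(-26988, -3692), Add(-19026, Add(-11774, Mul(-1, 2030)))) = Mul(-30680, Add(-19026, Add(-11774, -2030))) = Mul(-30680, Add(-19026, -13804)) = Mul(-30680, -32830) = 1007224400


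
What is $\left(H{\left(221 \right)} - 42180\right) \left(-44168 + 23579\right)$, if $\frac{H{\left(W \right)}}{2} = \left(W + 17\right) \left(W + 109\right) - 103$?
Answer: $-2361434766$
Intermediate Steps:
$H{\left(W \right)} = -206 + 2 \left(17 + W\right) \left(109 + W\right)$ ($H{\left(W \right)} = 2 \left(\left(W + 17\right) \left(W + 109\right) - 103\right) = 2 \left(\left(17 + W\right) \left(109 + W\right) - 103\right) = 2 \left(-103 + \left(17 + W\right) \left(109 + W\right)\right) = -206 + 2 \left(17 + W\right) \left(109 + W\right)$)
$\left(H{\left(221 \right)} - 42180\right) \left(-44168 + 23579\right) = \left(\left(3500 + 2 \cdot 221^{2} + 252 \cdot 221\right) - 42180\right) \left(-44168 + 23579\right) = \left(\left(3500 + 2 \cdot 48841 + 55692\right) - 42180\right) \left(-20589\right) = \left(\left(3500 + 97682 + 55692\right) - 42180\right) \left(-20589\right) = \left(156874 - 42180\right) \left(-20589\right) = 114694 \left(-20589\right) = -2361434766$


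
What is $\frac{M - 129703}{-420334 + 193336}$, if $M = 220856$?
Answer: $- \frac{91153}{226998} \approx -0.40156$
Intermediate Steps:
$\frac{M - 129703}{-420334 + 193336} = \frac{220856 - 129703}{-420334 + 193336} = \frac{91153}{-226998} = 91153 \left(- \frac{1}{226998}\right) = - \frac{91153}{226998}$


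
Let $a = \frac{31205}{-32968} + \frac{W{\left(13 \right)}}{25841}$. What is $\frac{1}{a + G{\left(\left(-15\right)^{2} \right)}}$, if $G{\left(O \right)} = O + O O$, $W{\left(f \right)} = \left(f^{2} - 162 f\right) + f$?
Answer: $\frac{851926088}{43319571775963} \approx 1.9666 \cdot 10^{-5}$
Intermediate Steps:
$W{\left(f \right)} = f^{2} - 161 f$
$a = - \frac{869798837}{851926088}$ ($a = \frac{31205}{-32968} + \frac{13 \left(-161 + 13\right)}{25841} = 31205 \left(- \frac{1}{32968}\right) + 13 \left(-148\right) \frac{1}{25841} = - \frac{31205}{32968} - \frac{1924}{25841} = - \frac{869798837}{851926088} \approx -1.021$)
$G{\left(O \right)} = O + O^{2}$
$\frac{1}{a + G{\left(\left(-15\right)^{2} \right)}} = \frac{1}{- \frac{869798837}{851926088} + \left(-15\right)^{2} \left(1 + \left(-15\right)^{2}\right)} = \frac{1}{- \frac{869798837}{851926088} + 225 \left(1 + 225\right)} = \frac{1}{- \frac{869798837}{851926088} + 225 \cdot 226} = \frac{1}{- \frac{869798837}{851926088} + 50850} = \frac{1}{\frac{43319571775963}{851926088}} = \frac{851926088}{43319571775963}$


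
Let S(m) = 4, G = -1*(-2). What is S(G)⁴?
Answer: 256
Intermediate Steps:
G = 2
S(G)⁴ = 4⁴ = 256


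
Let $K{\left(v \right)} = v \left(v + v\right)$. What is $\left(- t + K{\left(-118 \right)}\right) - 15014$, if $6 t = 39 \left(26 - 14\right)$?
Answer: $12756$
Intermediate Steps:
$t = 78$ ($t = \frac{39 \left(26 - 14\right)}{6} = \frac{39 \cdot 12}{6} = \frac{1}{6} \cdot 468 = 78$)
$K{\left(v \right)} = 2 v^{2}$ ($K{\left(v \right)} = v 2 v = 2 v^{2}$)
$\left(- t + K{\left(-118 \right)}\right) - 15014 = \left(\left(-1\right) 78 + 2 \left(-118\right)^{2}\right) - 15014 = \left(-78 + 2 \cdot 13924\right) - 15014 = \left(-78 + 27848\right) - 15014 = 27770 - 15014 = 12756$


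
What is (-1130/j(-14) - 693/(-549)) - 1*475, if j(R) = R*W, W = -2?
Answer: -439037/854 ≈ -514.09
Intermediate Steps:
j(R) = -2*R (j(R) = R*(-2) = -2*R)
(-1130/j(-14) - 693/(-549)) - 1*475 = (-1130/((-2*(-14))) - 693/(-549)) - 1*475 = (-1130/28 - 693*(-1/549)) - 475 = (-1130*1/28 + 77/61) - 475 = (-565/14 + 77/61) - 475 = -33387/854 - 475 = -439037/854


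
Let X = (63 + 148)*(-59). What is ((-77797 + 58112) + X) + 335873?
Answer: 303739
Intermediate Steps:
X = -12449 (X = 211*(-59) = -12449)
((-77797 + 58112) + X) + 335873 = ((-77797 + 58112) - 12449) + 335873 = (-19685 - 12449) + 335873 = -32134 + 335873 = 303739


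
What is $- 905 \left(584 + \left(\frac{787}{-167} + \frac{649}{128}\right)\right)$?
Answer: $- \frac{11304564055}{21376} \approx -5.2884 \cdot 10^{5}$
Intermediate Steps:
$- 905 \left(584 + \left(\frac{787}{-167} + \frac{649}{128}\right)\right) = - 905 \left(584 + \left(787 \left(- \frac{1}{167}\right) + 649 \cdot \frac{1}{128}\right)\right) = - 905 \left(584 + \left(- \frac{787}{167} + \frac{649}{128}\right)\right) = - 905 \left(584 + \frac{7647}{21376}\right) = \left(-905\right) \frac{12491231}{21376} = - \frac{11304564055}{21376}$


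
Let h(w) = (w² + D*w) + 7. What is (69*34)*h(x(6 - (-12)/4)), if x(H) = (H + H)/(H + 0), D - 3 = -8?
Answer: 2346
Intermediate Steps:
D = -5 (D = 3 - 8 = -5)
x(H) = 2 (x(H) = (2*H)/H = 2)
h(w) = 7 + w² - 5*w (h(w) = (w² - 5*w) + 7 = 7 + w² - 5*w)
(69*34)*h(x(6 - (-12)/4)) = (69*34)*(7 + 2² - 5*2) = 2346*(7 + 4 - 10) = 2346*1 = 2346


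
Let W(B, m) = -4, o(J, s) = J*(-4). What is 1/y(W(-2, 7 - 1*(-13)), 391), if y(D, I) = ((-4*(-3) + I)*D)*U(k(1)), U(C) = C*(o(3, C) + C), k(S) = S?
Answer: 1/17732 ≈ 5.6395e-5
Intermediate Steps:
o(J, s) = -4*J
U(C) = C*(-12 + C) (U(C) = C*(-4*3 + C) = C*(-12 + C))
y(D, I) = -11*D*(12 + I) (y(D, I) = ((-4*(-3) + I)*D)*(1*(-12 + 1)) = ((12 + I)*D)*(1*(-11)) = (D*(12 + I))*(-11) = -11*D*(12 + I))
1/y(W(-2, 7 - 1*(-13)), 391) = 1/(-11*(-4)*(12 + 391)) = 1/(-11*(-4)*403) = 1/17732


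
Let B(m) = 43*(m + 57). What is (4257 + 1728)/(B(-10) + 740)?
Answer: 5985/2761 ≈ 2.1677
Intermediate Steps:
B(m) = 2451 + 43*m (B(m) = 43*(57 + m) = 2451 + 43*m)
(4257 + 1728)/(B(-10) + 740) = (4257 + 1728)/((2451 + 43*(-10)) + 740) = 5985/((2451 - 430) + 740) = 5985/(2021 + 740) = 5985/2761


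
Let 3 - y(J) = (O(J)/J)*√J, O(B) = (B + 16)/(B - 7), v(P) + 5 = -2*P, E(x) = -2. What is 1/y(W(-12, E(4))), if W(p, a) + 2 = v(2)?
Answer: 10692/32101 + 90*I*√11/32101 ≈ 0.33307 + 0.0092987*I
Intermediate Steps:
v(P) = -5 - 2*P
W(p, a) = -11 (W(p, a) = -2 + (-5 - 2*2) = -2 + (-5 - 4) = -2 - 9 = -11)
O(B) = (16 + B)/(-7 + B)
y(J) = 3 - (16 + J)/(√J*(-7 + J)) (y(J) = 3 - ((16 + J)/(-7 + J))/J*√J = 3 - (16 + J)/(J*(-7 + J))*√J = 3 - (16 + J)/(√J*(-7 + J)))
1/y(W(-12, E(4))) = 1/(3 - (16 - 11)/(√(-11)*(-7 - 11))) = 1/(3 - 1*(-I*√11/11)*5/(-18)) = 1/(3 - 1*(-I*√11/11)*(-1/18)*5) = 1/(3 - 5*I*√11/198)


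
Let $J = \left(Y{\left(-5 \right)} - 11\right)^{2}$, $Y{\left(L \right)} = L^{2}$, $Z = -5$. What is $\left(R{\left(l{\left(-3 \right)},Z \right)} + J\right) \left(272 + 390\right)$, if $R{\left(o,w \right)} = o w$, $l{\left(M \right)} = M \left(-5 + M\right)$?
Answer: $50312$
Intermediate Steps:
$J = 196$ ($J = \left(\left(-5\right)^{2} - 11\right)^{2} = \left(25 - 11\right)^{2} = 14^{2} = 196$)
$\left(R{\left(l{\left(-3 \right)},Z \right)} + J\right) \left(272 + 390\right) = \left(- 3 \left(-5 - 3\right) \left(-5\right) + 196\right) \left(272 + 390\right) = \left(\left(-3\right) \left(-8\right) \left(-5\right) + 196\right) 662 = \left(24 \left(-5\right) + 196\right) 662 = \left(-120 + 196\right) 662 = 76 \cdot 662 = 50312$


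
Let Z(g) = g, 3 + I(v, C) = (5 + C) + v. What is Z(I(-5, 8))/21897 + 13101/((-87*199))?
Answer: -95595344/126367587 ≈ -0.75649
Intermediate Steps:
I(v, C) = 2 + C + v (I(v, C) = -3 + ((5 + C) + v) = -3 + (5 + C + v) = 2 + C + v)
Z(I(-5, 8))/21897 + 13101/((-87*199)) = (2 + 8 - 5)/21897 + 13101/((-87*199)) = 5*(1/21897) + 13101/(-17313) = 5/21897 + 13101*(-1/17313) = 5/21897 - 4367/5771 = -95595344/126367587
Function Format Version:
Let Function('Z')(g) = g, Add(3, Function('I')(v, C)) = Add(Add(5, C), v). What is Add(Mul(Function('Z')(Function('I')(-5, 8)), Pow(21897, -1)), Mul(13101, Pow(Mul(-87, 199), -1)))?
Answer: Rational(-95595344, 126367587) ≈ -0.75649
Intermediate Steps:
Function('I')(v, C) = Add(2, C, v) (Function('I')(v, C) = Add(-3, Add(Add(5, C), v)) = Add(-3, Add(5, C, v)) = Add(2, C, v))
Add(Mul(Function('Z')(Function('I')(-5, 8)), Pow(21897, -1)), Mul(13101, Pow(Mul(-87, 199), -1))) = Add(Mul(Add(2, 8, -5), Pow(21897, -1)), Mul(13101, Pow(Mul(-87, 199), -1))) = Add(Mul(5, Rational(1, 21897)), Mul(13101, Pow(-17313, -1))) = Add(Rational(5, 21897), Mul(13101, Rational(-1, 17313))) = Add(Rational(5, 21897), Rational(-4367, 5771)) = Rational(-95595344, 126367587)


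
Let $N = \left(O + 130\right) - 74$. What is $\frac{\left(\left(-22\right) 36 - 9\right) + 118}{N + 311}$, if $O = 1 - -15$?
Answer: $- \frac{683}{383} \approx -1.7833$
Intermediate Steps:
$O = 16$ ($O = 1 + 15 = 16$)
$N = 72$ ($N = \left(16 + 130\right) - 74 = 146 - 74 = 72$)
$\frac{\left(\left(-22\right) 36 - 9\right) + 118}{N + 311} = \frac{\left(\left(-22\right) 36 - 9\right) + 118}{72 + 311} = \frac{\left(-792 - 9\right) + 118}{383} = \left(-801 + 118\right) \frac{1}{383} = \left(-683\right) \frac{1}{383} = - \frac{683}{383}$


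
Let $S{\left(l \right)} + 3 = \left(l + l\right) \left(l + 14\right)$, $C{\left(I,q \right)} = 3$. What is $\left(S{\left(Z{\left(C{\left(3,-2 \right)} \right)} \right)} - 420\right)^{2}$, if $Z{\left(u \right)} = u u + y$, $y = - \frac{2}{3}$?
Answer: $\frac{208849}{81} \approx 2578.4$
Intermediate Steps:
$y = - \frac{2}{3}$ ($y = \left(-2\right) \frac{1}{3} = - \frac{2}{3} \approx -0.66667$)
$Z{\left(u \right)} = - \frac{2}{3} + u^{2}$ ($Z{\left(u \right)} = u u - \frac{2}{3} = u^{2} - \frac{2}{3} = - \frac{2}{3} + u^{2}$)
$S{\left(l \right)} = -3 + 2 l \left(14 + l\right)$ ($S{\left(l \right)} = -3 + \left(l + l\right) \left(l + 14\right) = -3 + 2 l \left(14 + l\right)$)
$\left(S{\left(Z{\left(C{\left(3,-2 \right)} \right)} \right)} - 420\right)^{2} = \left(\left(-3 + 2 \left(- \frac{2}{3} + 3^{2}\right)^{2} + 28 \left(- \frac{2}{3} + 3^{2}\right)\right) - 420\right)^{2} = \left(\left(-3 + 2 \left(- \frac{2}{3} + 9\right)^{2} + 28 \left(- \frac{2}{3} + 9\right)\right) - 420\right)^{2} = \left(\left(-3 + 2 \left(\frac{25}{3}\right)^{2} + 28 \cdot \frac{25}{3}\right) - 420\right)^{2} = \left(\left(-3 + 2 \cdot \frac{625}{9} + \frac{700}{3}\right) - 420\right)^{2} = \left(\left(-3 + \frac{1250}{9} + \frac{700}{3}\right) - 420\right)^{2} = \left(\frac{3323}{9} - 420\right)^{2} = \left(- \frac{457}{9}\right)^{2} = \frac{208849}{81}$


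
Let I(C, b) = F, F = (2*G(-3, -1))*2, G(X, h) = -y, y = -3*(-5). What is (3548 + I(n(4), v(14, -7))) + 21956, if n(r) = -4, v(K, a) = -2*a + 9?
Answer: 25444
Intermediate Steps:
v(K, a) = 9 - 2*a
y = 15
G(X, h) = -15 (G(X, h) = -1*15 = -15)
F = -60 (F = (2*(-15))*2 = -30*2 = -60)
I(C, b) = -60
(3548 + I(n(4), v(14, -7))) + 21956 = (3548 - 60) + 21956 = 3488 + 21956 = 25444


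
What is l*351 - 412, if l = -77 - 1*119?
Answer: -69208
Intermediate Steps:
l = -196 (l = -77 - 119 = -196)
l*351 - 412 = -196*351 - 412 = -68796 - 412 = -69208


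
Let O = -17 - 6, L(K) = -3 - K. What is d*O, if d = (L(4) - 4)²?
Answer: -2783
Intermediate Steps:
d = 121 (d = ((-3 - 1*4) - 4)² = ((-3 - 4) - 4)² = (-7 - 4)² = (-11)² = 121)
O = -23
d*O = 121*(-23) = -2783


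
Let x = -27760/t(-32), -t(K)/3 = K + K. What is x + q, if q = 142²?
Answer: 240233/12 ≈ 20019.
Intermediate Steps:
t(K) = -6*K (t(K) = -3*(K + K) = -6*K)
q = 20164
x = -1735/12 (x = -27760/((-6*(-32))) = -27760/192 = -27760*1/192 = -1735/12 ≈ -144.58)
x + q = -1735/12 + 20164 = 240233/12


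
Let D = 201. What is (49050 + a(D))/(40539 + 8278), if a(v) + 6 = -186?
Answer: 48858/48817 ≈ 1.0008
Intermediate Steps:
a(v) = -192 (a(v) = -6 - 186 = -192)
(49050 + a(D))/(40539 + 8278) = (49050 - 192)/(40539 + 8278) = 48858/48817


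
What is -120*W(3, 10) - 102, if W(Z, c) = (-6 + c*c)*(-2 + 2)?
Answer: -102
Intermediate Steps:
W(Z, c) = 0 (W(Z, c) = (-6 + c**2)*0 = 0)
-120*W(3, 10) - 102 = -120*0 - 102 = 0 - 102 = -102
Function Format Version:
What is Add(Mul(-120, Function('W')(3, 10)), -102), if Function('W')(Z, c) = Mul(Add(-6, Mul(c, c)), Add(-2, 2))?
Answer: -102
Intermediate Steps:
Function('W')(Z, c) = 0 (Function('W')(Z, c) = Mul(Add(-6, Pow(c, 2)), 0) = 0)
Add(Mul(-120, Function('W')(3, 10)), -102) = Add(Mul(-120, 0), -102) = Add(0, -102) = -102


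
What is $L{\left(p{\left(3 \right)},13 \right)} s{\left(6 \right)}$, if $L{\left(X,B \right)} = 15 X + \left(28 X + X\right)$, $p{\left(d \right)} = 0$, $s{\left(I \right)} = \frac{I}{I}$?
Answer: $0$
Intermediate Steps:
$s{\left(I \right)} = 1$
$L{\left(X,B \right)} = 44 X$ ($L{\left(X,B \right)} = 15 X + 29 X = 44 X$)
$L{\left(p{\left(3 \right)},13 \right)} s{\left(6 \right)} = 44 \cdot 0 \cdot 1 = 0 \cdot 1 = 0$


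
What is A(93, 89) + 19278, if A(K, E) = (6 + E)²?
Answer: 28303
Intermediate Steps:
A(93, 89) + 19278 = (6 + 89)² + 19278 = 95² + 19278 = 9025 + 19278 = 28303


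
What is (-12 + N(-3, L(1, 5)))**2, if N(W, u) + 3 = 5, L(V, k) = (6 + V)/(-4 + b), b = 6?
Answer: 100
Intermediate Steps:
L(V, k) = 3 + V/2 (L(V, k) = (6 + V)/(-4 + 6) = (6 + V)/2 = (6 + V)*(1/2) = 3 + V/2)
N(W, u) = 2 (N(W, u) = -3 + 5 = 2)
(-12 + N(-3, L(1, 5)))**2 = (-12 + 2)**2 = (-10)**2 = 100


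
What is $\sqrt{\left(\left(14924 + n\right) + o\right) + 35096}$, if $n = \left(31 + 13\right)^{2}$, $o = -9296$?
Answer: $6 \sqrt{1185} \approx 206.54$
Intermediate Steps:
$n = 1936$ ($n = 44^{2} = 1936$)
$\sqrt{\left(\left(14924 + n\right) + o\right) + 35096} = \sqrt{\left(\left(14924 + 1936\right) - 9296\right) + 35096} = \sqrt{\left(16860 - 9296\right) + 35096} = \sqrt{7564 + 35096} = \sqrt{42660} = 6 \sqrt{1185}$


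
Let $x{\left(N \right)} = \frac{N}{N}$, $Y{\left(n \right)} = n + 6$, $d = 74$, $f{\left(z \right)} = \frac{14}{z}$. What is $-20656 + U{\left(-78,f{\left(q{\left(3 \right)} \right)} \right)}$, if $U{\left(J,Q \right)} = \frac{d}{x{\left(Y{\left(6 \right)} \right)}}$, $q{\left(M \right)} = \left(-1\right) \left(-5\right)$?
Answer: $-20582$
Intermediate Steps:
$q{\left(M \right)} = 5$
$Y{\left(n \right)} = 6 + n$
$x{\left(N \right)} = 1$
$U{\left(J,Q \right)} = 74$ ($U{\left(J,Q \right)} = \frac{74}{1} = 74 \cdot 1 = 74$)
$-20656 + U{\left(-78,f{\left(q{\left(3 \right)} \right)} \right)} = -20656 + 74 = -20582$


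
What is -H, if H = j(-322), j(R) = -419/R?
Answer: -419/322 ≈ -1.3012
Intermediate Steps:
H = 419/322 (H = -419/(-322) = -419*(-1/322) = 419/322 ≈ 1.3012)
-H = -1*419/322 = -419/322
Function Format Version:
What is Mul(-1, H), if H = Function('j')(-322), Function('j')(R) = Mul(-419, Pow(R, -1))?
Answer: Rational(-419, 322) ≈ -1.3012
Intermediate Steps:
H = Rational(419, 322) (H = Mul(-419, Pow(-322, -1)) = Mul(-419, Rational(-1, 322)) = Rational(419, 322) ≈ 1.3012)
Mul(-1, H) = Mul(-1, Rational(419, 322)) = Rational(-419, 322)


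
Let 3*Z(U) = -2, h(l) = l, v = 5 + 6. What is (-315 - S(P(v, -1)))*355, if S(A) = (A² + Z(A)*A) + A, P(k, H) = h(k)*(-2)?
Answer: -843125/3 ≈ -2.8104e+5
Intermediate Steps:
v = 11
Z(U) = -⅔ (Z(U) = (⅓)*(-2) = -⅔)
P(k, H) = -2*k (P(k, H) = k*(-2) = -2*k)
S(A) = A² + A/3 (S(A) = (A² - 2*A/3) + A = A² + A/3)
(-315 - S(P(v, -1)))*355 = (-315 - (-2*11)*(⅓ - 2*11))*355 = (-315 - (-22)*(⅓ - 22))*355 = (-315 - (-22)*(-65)/3)*355 = (-315 - 1*1430/3)*355 = (-315 - 1430/3)*355 = -2375/3*355 = -843125/3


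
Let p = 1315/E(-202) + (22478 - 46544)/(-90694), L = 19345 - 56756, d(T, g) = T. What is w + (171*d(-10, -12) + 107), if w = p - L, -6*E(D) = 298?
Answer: 241766920026/6756703 ≈ 35782.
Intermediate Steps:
E(D) = -149/3 (E(D) = -⅙*298 = -149/3)
L = -37411
p = -177100998/6756703 (p = 1315/(-149/3) + (22478 - 46544)/(-90694) = 1315*(-3/149) - 24066*(-1/90694) = -3945/149 + 12033/45347 = -177100998/6756703 ≈ -26.211)
w = 252597914935/6756703 (w = -177100998/6756703 - 1*(-37411) = -177100998/6756703 + 37411 = 252597914935/6756703 ≈ 37385.)
w + (171*d(-10, -12) + 107) = 252597914935/6756703 + (171*(-10) + 107) = 252597914935/6756703 + (-1710 + 107) = 252597914935/6756703 - 1603 = 241766920026/6756703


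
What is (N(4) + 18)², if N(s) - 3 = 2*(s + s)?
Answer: 1369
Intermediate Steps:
N(s) = 3 + 4*s (N(s) = 3 + 2*(s + s) = 3 + 2*(2*s) = 3 + 4*s)
(N(4) + 18)² = ((3 + 4*4) + 18)² = ((3 + 16) + 18)² = (19 + 18)² = 37² = 1369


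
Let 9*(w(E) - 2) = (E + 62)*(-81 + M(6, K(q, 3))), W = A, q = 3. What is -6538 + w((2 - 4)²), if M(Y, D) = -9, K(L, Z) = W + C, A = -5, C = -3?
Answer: -7196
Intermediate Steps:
W = -5
K(L, Z) = -8 (K(L, Z) = -5 - 3 = -8)
w(E) = -618 - 10*E (w(E) = 2 + ((E + 62)*(-81 - 9))/9 = 2 + ((62 + E)*(-90))/9 = 2 + (-5580 - 90*E)/9 = 2 + (-620 - 10*E) = -618 - 10*E)
-6538 + w((2 - 4)²) = -6538 + (-618 - 10*(2 - 4)²) = -6538 + (-618 - 10*(-2)²) = -6538 + (-618 - 10*4) = -6538 + (-618 - 40) = -6538 - 658 = -7196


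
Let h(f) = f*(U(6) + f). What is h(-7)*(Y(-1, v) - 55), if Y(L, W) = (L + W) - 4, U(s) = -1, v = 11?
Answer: -2744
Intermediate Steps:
h(f) = f*(-1 + f)
Y(L, W) = -4 + L + W
h(-7)*(Y(-1, v) - 55) = (-7*(-1 - 7))*((-4 - 1 + 11) - 55) = (-7*(-8))*(6 - 55) = 56*(-49) = -2744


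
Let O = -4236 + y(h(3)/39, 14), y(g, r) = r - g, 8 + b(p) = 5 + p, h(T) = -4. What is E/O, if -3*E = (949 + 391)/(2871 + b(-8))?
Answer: 67/1811194 ≈ 3.6992e-5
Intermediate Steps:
b(p) = -3 + p (b(p) = -8 + (5 + p) = -3 + p)
E = -67/429 (E = -(949 + 391)/(3*(2871 + (-3 - 8))) = -1340/(3*(2871 - 11)) = -1340/(3*2860) = -1/3*67/143 = -67/429 ≈ -0.15618)
O = -164654/39 (O = -4236 + (14 - (-4)/39) = -4236 + (14 - 1*(-4/39)) = -4236 + (14 + 4/39) = -4236 + 550/39 = -164654/39 ≈ -4221.9)
E/O = -67/(429*(-164654/39)) = -67/429*(-39/164654) = 67/1811194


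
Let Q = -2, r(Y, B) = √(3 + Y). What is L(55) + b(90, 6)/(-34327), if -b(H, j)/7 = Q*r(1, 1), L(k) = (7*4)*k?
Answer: 52863552/34327 ≈ 1540.0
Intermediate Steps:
L(k) = 28*k
b(H, j) = 28 (b(H, j) = -(-14)*√(3 + 1) = -(-14)*√4 = -(-14)*2 = -7*(-4) = 28)
L(55) + b(90, 6)/(-34327) = 28*55 + 28/(-34327) = 1540 + 28*(-1/34327) = 1540 - 28/34327 = 52863552/34327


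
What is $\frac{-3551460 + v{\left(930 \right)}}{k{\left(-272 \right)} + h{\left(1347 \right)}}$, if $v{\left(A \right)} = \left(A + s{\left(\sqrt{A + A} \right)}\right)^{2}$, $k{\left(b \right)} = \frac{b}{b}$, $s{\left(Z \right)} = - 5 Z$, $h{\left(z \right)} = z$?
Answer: $- \frac{660015}{337} - \frac{4650 \sqrt{465}}{337} \approx -2256.0$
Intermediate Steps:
$k{\left(b \right)} = 1$
$v{\left(A \right)} = \left(A - 5 \sqrt{2} \sqrt{A}\right)^{2}$ ($v{\left(A \right)} = \left(A - 5 \sqrt{A + A}\right)^{2} = \left(A - 5 \sqrt{2 A}\right)^{2} = \left(A - 5 \sqrt{2} \sqrt{A}\right)^{2}$)
$\frac{-3551460 + v{\left(930 \right)}}{k{\left(-272 \right)} + h{\left(1347 \right)}} = \frac{-3551460 + \left(\left(-1\right) 930 + 5 \sqrt{2} \sqrt{930}\right)^{2}}{1 + 1347} = \frac{-3551460 + \left(-930 + 10 \sqrt{465}\right)^{2}}{1348} = \left(-3551460 + \left(-930 + 10 \sqrt{465}\right)^{2}\right) \frac{1}{1348} = - \frac{887865}{337} + \frac{\left(-930 + 10 \sqrt{465}\right)^{2}}{1348}$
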